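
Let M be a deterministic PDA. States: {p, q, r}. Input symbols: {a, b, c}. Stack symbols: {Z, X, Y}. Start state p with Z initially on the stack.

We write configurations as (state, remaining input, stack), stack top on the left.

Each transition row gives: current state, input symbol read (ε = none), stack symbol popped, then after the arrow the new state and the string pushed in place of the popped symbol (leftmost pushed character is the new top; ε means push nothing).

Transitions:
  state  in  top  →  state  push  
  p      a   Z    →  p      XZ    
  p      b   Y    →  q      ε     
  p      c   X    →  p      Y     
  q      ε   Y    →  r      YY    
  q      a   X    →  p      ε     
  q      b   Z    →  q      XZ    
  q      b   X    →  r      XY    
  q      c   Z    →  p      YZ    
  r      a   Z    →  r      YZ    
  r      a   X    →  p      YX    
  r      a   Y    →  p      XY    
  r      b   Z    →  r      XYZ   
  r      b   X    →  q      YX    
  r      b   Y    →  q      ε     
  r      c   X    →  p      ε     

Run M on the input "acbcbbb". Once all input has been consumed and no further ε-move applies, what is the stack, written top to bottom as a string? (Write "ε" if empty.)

(p, acbcbbb, Z) ⊢ (p, cbcbbb, XZ) ⊢ (p, bcbbb, YZ) ⊢ (q, cbbb, Z) ⊢ (p, bbb, YZ) ⊢ (q, bb, Z) ⊢ (q, b, XZ) ⊢ (r, ε, XYZ)
All input consumed in state r with stack XYZ.

XYZ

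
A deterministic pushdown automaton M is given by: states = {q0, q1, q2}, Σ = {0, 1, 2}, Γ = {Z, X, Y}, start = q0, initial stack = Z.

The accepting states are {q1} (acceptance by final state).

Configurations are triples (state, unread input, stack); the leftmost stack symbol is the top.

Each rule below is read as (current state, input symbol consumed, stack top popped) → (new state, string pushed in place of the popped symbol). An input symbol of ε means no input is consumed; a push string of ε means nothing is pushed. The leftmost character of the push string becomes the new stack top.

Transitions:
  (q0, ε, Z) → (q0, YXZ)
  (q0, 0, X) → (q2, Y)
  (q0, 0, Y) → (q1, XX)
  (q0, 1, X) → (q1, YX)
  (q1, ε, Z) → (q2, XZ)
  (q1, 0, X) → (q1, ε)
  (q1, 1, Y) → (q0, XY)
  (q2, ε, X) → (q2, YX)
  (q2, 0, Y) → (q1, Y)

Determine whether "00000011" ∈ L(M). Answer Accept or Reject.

Reject

(q0, 00000011, Z) ⊢ (q0, 00000011, YXZ) ⊢ (q1, 0000011, XXXZ) ⊢ (q1, 000011, XXZ) ⊢ (q1, 00011, XZ) ⊢ (q1, 0011, Z) ⊢ (q2, 0011, XZ) ⊢ (q2, 0011, YXZ) ⊢ (q1, 011, YXZ)
No transition applies at (q1, 011, YXZ); input not fully consumed.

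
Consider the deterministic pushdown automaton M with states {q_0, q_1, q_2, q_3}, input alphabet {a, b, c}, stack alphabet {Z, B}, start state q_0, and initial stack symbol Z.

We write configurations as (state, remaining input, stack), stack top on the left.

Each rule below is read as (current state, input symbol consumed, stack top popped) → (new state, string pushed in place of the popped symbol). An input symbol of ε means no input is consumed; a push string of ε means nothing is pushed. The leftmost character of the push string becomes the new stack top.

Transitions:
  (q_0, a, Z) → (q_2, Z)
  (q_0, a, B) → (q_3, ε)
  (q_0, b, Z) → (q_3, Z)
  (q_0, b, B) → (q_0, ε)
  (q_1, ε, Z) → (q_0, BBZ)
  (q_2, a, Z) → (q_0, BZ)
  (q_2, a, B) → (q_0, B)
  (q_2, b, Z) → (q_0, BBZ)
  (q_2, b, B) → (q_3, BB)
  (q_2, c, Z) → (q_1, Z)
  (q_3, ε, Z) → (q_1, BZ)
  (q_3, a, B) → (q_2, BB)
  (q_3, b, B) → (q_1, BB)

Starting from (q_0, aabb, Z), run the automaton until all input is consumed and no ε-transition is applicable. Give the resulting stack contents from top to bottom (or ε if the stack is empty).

BZ

(q_0, aabb, Z)
  read a, top Z: go to q_2, push Z → (q_2, abb, Z)
  read a, top Z: go to q_0, push BZ → (q_0, bb, BZ)
  read b, top B: go to q_0, push ε → (q_0, b, Z)
  read b, top Z: go to q_3, push Z → (q_3, ε, Z)
  ε-move, top Z: go to q_1, push BZ → (q_1, ε, BZ)
All input consumed in state q_1 with stack BZ.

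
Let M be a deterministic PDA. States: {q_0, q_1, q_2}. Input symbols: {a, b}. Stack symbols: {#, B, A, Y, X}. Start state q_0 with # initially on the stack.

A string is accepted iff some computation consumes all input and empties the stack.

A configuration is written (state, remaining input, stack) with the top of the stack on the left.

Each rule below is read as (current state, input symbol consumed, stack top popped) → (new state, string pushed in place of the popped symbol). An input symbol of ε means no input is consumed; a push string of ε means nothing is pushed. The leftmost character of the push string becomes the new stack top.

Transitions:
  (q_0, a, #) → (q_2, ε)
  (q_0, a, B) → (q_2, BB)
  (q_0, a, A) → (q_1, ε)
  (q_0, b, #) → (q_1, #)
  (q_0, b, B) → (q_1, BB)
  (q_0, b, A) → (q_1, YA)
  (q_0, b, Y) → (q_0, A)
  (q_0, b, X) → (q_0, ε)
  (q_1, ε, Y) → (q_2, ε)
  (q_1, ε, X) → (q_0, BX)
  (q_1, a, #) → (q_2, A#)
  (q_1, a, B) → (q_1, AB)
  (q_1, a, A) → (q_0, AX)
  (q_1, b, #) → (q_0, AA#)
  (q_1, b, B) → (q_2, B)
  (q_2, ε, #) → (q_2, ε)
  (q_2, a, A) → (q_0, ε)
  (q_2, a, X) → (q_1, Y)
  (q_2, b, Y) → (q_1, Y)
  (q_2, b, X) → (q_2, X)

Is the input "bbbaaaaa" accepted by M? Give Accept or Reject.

Accept

(q_0, bbbaaaaa, #) ⊢ (q_1, bbaaaaa, #) ⊢ (q_0, baaaaa, AA#) ⊢ (q_1, aaaaa, YAA#) ⊢ (q_2, aaaaa, AA#) ⊢ (q_0, aaaa, A#) ⊢ (q_1, aaa, #) ⊢ (q_2, aa, A#) ⊢ (q_0, a, #) ⊢ (q_2, ε, ε)
All input consumed and the stack is empty.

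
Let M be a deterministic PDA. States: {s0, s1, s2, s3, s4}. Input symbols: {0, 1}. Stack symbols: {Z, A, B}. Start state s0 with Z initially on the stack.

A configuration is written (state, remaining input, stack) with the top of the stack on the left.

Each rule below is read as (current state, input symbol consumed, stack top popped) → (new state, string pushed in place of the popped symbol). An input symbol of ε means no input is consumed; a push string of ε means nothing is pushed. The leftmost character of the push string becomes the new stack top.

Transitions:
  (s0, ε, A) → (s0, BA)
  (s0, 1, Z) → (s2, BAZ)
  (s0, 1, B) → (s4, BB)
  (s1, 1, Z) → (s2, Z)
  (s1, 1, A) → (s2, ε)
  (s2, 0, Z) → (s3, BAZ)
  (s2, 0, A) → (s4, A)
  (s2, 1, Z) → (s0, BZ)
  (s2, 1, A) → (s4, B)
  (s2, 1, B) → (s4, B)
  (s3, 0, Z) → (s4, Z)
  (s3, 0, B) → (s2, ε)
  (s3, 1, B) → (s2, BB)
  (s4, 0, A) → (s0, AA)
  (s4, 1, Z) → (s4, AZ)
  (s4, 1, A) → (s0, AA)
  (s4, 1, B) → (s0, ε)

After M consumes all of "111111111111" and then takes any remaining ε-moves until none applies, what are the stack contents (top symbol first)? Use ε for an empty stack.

BBAZ

(s0, 111111111111, Z)
  read 1, top Z: go to s2, push BAZ → (s2, 11111111111, BAZ)
  read 1, top B: go to s4, push B → (s4, 1111111111, BAZ)
  read 1, top B: go to s0, push ε → (s0, 111111111, AZ)
  ε-move, top A: go to s0, push BA → (s0, 111111111, BAZ)
  read 1, top B: go to s4, push BB → (s4, 11111111, BBAZ)
  read 1, top B: go to s0, push ε → (s0, 1111111, BAZ)
  read 1, top B: go to s4, push BB → (s4, 111111, BBAZ)
  read 1, top B: go to s0, push ε → (s0, 11111, BAZ)
  read 1, top B: go to s4, push BB → (s4, 1111, BBAZ)
  read 1, top B: go to s0, push ε → (s0, 111, BAZ)
  read 1, top B: go to s4, push BB → (s4, 11, BBAZ)
  read 1, top B: go to s0, push ε → (s0, 1, BAZ)
  read 1, top B: go to s4, push BB → (s4, ε, BBAZ)
All input consumed in state s4 with stack BBAZ.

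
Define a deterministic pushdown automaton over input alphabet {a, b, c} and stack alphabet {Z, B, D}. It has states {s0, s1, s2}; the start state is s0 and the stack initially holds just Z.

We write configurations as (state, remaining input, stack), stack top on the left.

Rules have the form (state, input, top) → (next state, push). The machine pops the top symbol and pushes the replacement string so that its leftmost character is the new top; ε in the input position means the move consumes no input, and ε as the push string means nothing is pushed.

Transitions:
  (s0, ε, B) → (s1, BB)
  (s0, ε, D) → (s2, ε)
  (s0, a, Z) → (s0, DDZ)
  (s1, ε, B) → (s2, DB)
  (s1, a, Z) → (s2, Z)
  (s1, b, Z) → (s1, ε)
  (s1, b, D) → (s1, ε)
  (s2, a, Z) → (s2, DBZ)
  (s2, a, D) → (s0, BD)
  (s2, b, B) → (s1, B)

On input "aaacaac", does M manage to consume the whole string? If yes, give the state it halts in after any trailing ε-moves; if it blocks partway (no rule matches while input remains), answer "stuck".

stuck

(s0, aaacaac, Z)
  read a, top Z: go to s0, push DDZ → (s0, aacaac, DDZ)
  ε-move, top D: go to s2, push ε → (s2, aacaac, DZ)
  read a, top D: go to s0, push BD → (s0, acaac, BDZ)
  ε-move, top B: go to s1, push BB → (s1, acaac, BBDZ)
  ε-move, top B: go to s2, push DB → (s2, acaac, DBBDZ)
  read a, top D: go to s0, push BD → (s0, caac, BDBBDZ)
  ε-move, top B: go to s1, push BB → (s1, caac, BBDBBDZ)
  ε-move, top B: go to s2, push DB → (s2, caac, DBBDBBDZ)
No transition for (s2, c, top D); M blocks with input caac remaining.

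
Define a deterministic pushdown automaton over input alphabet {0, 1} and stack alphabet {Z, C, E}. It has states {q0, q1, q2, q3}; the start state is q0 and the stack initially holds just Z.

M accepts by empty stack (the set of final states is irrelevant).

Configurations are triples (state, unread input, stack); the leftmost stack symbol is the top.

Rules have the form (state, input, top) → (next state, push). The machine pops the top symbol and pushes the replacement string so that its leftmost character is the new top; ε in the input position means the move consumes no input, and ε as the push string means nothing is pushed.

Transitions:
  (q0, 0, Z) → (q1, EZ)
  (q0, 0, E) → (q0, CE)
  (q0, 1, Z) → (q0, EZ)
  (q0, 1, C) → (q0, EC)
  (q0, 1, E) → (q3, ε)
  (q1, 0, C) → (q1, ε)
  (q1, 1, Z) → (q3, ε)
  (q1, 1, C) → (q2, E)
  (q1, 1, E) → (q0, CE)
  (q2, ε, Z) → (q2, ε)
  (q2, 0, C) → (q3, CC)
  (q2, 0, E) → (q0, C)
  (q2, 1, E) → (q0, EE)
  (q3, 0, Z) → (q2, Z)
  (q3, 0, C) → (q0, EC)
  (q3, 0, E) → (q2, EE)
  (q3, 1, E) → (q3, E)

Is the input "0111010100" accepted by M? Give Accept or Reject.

Reject

(q0, 0111010100, Z) ⊢ (q1, 111010100, EZ) ⊢ (q0, 11010100, CEZ) ⊢ (q0, 1010100, ECEZ) ⊢ (q3, 010100, CEZ) ⊢ (q0, 10100, ECEZ) ⊢ (q3, 0100, CEZ) ⊢ (q0, 100, ECEZ) ⊢ (q3, 00, CEZ) ⊢ (q0, 0, ECEZ) ⊢ (q0, ε, CECEZ)
All input consumed; stack is CECEZ, not empty, and no further ε-move applies.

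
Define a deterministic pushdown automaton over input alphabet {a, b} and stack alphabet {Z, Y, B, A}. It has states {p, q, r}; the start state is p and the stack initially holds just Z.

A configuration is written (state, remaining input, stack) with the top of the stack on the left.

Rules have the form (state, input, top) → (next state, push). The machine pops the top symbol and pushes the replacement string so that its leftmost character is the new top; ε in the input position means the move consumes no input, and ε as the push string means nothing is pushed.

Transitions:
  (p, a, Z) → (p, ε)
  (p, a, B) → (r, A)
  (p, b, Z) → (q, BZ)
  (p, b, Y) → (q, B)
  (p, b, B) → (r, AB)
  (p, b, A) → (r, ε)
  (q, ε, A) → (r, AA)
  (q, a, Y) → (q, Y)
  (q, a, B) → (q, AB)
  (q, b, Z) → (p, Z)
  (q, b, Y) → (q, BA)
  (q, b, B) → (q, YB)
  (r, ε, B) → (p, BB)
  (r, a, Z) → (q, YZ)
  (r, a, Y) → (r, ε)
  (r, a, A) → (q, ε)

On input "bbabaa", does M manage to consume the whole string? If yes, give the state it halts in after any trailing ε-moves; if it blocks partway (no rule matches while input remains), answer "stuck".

(p, bbabaa, Z) ⊢ (q, babaa, BZ) ⊢ (q, abaa, YBZ) ⊢ (q, baa, YBZ) ⊢ (q, aa, BABZ) ⊢ (q, a, ABABZ) ⊢ (r, a, AABABZ) ⊢ (q, ε, ABABZ) ⊢ (r, ε, AABABZ)
All input consumed; M is in state r.

r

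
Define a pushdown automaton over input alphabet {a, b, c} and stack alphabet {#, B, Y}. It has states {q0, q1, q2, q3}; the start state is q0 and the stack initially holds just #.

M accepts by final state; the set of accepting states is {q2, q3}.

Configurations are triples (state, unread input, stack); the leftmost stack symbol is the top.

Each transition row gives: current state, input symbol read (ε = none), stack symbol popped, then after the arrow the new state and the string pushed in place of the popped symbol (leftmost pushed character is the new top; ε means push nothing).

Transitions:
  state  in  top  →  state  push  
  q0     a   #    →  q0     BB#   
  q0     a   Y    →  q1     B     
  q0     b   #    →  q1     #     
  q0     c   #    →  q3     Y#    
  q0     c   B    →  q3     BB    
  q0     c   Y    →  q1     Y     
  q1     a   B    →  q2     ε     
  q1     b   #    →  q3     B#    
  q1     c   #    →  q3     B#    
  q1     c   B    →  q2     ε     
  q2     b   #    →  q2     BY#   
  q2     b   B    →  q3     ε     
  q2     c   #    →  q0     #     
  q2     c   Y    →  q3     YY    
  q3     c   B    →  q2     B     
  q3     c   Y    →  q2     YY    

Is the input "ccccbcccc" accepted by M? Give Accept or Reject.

Reject

No computation consumes all input and reaches a final state.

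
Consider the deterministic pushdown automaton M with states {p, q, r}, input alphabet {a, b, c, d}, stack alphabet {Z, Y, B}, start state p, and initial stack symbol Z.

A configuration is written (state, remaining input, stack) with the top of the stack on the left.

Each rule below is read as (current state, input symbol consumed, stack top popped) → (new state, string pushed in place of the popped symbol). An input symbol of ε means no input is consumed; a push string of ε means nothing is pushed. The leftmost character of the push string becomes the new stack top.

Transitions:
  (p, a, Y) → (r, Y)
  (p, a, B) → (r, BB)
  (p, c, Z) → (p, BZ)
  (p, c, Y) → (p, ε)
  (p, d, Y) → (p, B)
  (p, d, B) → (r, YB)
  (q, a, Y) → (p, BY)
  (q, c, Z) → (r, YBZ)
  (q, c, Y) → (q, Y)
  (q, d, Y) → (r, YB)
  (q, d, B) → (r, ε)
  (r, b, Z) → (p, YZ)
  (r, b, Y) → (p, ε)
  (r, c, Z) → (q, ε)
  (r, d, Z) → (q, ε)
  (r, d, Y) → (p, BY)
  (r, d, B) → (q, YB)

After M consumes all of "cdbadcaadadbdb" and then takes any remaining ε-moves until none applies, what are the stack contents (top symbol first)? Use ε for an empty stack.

BYBBYBBZ

(p, cdbadcaadadbdb, Z)
  read c, top Z: go to p, push BZ → (p, dbadcaadadbdb, BZ)
  read d, top B: go to r, push YB → (r, badcaadadbdb, YBZ)
  read b, top Y: go to p, push ε → (p, adcaadadbdb, BZ)
  read a, top B: go to r, push BB → (r, dcaadadbdb, BBZ)
  read d, top B: go to q, push YB → (q, caadadbdb, YBBZ)
  read c, top Y: go to q, push Y → (q, aadadbdb, YBBZ)
  read a, top Y: go to p, push BY → (p, adadbdb, BYBBZ)
  read a, top B: go to r, push BB → (r, dadbdb, BBYBBZ)
  read d, top B: go to q, push YB → (q, adbdb, YBBYBBZ)
  read a, top Y: go to p, push BY → (p, dbdb, BYBBYBBZ)
  read d, top B: go to r, push YB → (r, bdb, YBYBBYBBZ)
  read b, top Y: go to p, push ε → (p, db, BYBBYBBZ)
  read d, top B: go to r, push YB → (r, b, YBYBBYBBZ)
  read b, top Y: go to p, push ε → (p, ε, BYBBYBBZ)
All input consumed in state p with stack BYBBYBBZ.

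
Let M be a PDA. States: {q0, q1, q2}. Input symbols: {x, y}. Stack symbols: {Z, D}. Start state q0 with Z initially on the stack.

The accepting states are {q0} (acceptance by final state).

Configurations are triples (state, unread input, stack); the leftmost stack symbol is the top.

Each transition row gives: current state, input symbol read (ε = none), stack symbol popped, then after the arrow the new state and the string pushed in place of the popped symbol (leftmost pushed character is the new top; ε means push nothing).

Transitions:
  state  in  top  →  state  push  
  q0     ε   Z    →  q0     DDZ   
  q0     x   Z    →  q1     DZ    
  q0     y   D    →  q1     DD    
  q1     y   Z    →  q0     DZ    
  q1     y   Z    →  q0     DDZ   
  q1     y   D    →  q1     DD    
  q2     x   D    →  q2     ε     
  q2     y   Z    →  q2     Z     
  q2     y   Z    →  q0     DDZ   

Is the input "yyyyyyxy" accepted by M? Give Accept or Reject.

No computation consumes all input and reaches a final state.

Reject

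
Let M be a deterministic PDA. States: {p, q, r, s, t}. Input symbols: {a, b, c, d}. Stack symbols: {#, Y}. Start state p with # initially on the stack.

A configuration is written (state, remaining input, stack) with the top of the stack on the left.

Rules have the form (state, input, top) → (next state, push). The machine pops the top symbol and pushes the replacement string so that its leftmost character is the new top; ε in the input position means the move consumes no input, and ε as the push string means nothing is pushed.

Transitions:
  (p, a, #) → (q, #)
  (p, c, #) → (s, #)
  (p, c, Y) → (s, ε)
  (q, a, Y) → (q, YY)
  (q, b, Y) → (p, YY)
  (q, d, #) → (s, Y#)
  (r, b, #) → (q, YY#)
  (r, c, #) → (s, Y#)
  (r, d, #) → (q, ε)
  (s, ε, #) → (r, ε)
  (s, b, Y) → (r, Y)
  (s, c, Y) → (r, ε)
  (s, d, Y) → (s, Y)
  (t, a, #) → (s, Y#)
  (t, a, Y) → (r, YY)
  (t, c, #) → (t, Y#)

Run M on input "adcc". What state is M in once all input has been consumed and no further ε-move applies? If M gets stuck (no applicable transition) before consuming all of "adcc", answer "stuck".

s

(p, adcc, #) ⊢ (q, dcc, #) ⊢ (s, cc, Y#) ⊢ (r, c, #) ⊢ (s, ε, Y#)
All input consumed; M is in state s.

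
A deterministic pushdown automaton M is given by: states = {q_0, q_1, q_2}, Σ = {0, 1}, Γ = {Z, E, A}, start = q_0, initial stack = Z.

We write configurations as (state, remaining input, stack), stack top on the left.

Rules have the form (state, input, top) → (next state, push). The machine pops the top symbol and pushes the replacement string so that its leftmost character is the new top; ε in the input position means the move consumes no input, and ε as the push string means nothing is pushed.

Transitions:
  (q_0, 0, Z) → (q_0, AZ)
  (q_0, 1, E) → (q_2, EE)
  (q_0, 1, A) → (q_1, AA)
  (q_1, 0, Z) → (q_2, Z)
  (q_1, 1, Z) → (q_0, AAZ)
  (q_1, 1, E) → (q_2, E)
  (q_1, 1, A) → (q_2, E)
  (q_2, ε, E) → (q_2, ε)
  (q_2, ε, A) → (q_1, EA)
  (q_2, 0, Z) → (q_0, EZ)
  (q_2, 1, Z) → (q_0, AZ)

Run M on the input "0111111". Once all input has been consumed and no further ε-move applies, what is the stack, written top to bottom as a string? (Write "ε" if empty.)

EAZ

(q_0, 0111111, Z)
  read 0, top Z: go to q_0, push AZ → (q_0, 111111, AZ)
  read 1, top A: go to q_1, push AA → (q_1, 11111, AAZ)
  read 1, top A: go to q_2, push E → (q_2, 1111, EAZ)
  ε-move, top E: go to q_2, push ε → (q_2, 1111, AZ)
  ε-move, top A: go to q_1, push EA → (q_1, 1111, EAZ)
  read 1, top E: go to q_2, push E → (q_2, 111, EAZ)
  ε-move, top E: go to q_2, push ε → (q_2, 111, AZ)
  ε-move, top A: go to q_1, push EA → (q_1, 111, EAZ)
  read 1, top E: go to q_2, push E → (q_2, 11, EAZ)
  ε-move, top E: go to q_2, push ε → (q_2, 11, AZ)
  ε-move, top A: go to q_1, push EA → (q_1, 11, EAZ)
  read 1, top E: go to q_2, push E → (q_2, 1, EAZ)
  ε-move, top E: go to q_2, push ε → (q_2, 1, AZ)
  ε-move, top A: go to q_1, push EA → (q_1, 1, EAZ)
  read 1, top E: go to q_2, push E → (q_2, ε, EAZ)
  ε-move, top E: go to q_2, push ε → (q_2, ε, AZ)
  ε-move, top A: go to q_1, push EA → (q_1, ε, EAZ)
All input consumed in state q_1 with stack EAZ.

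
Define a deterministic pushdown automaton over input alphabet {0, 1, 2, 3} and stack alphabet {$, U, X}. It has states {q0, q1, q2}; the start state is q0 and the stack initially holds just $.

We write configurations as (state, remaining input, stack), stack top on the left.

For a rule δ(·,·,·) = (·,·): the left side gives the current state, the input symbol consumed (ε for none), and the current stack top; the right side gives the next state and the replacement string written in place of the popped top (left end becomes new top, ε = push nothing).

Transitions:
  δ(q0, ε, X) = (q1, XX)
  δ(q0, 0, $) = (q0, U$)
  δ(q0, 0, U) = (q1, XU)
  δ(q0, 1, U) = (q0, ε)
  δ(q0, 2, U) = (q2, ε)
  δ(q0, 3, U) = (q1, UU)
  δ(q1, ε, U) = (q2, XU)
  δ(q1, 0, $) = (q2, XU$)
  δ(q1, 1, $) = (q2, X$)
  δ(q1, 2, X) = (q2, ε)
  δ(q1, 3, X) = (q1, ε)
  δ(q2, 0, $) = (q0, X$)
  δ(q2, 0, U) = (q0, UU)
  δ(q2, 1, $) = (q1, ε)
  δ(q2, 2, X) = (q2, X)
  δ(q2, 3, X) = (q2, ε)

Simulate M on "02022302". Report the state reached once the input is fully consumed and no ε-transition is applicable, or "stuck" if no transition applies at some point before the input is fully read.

(q0, 02022302, $)
  read 0, top $: go to q0, push U$ → (q0, 2022302, U$)
  read 2, top U: go to q2, push ε → (q2, 022302, $)
  read 0, top $: go to q0, push X$ → (q0, 22302, X$)
  ε-move, top X: go to q1, push XX → (q1, 22302, XX$)
  read 2, top X: go to q2, push ε → (q2, 2302, X$)
  read 2, top X: go to q2, push X → (q2, 302, X$)
  read 3, top X: go to q2, push ε → (q2, 02, $)
  read 0, top $: go to q0, push X$ → (q0, 2, X$)
  ε-move, top X: go to q1, push XX → (q1, 2, XX$)
  read 2, top X: go to q2, push ε → (q2, ε, X$)
All input consumed; M is in state q2.

q2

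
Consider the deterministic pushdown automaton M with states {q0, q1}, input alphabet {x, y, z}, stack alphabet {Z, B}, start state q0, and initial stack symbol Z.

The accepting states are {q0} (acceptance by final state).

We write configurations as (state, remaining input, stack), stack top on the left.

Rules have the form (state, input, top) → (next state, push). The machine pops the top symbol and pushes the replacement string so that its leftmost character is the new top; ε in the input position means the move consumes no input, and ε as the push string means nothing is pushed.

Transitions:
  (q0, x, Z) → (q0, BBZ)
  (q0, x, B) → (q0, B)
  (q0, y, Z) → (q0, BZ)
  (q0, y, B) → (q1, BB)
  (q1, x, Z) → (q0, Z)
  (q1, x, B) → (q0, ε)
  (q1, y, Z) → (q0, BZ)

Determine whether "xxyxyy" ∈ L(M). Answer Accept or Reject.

(q0, xxyxyy, Z)
  read x, top Z: go to q0, push BBZ → (q0, xyxyy, BBZ)
  read x, top B: go to q0, push B → (q0, yxyy, BBZ)
  read y, top B: go to q1, push BB → (q1, xyy, BBBZ)
  read x, top B: go to q0, push ε → (q0, yy, BBZ)
  read y, top B: go to q1, push BB → (q1, y, BBBZ)
No transition applies at (q1, y, BBBZ); input not fully consumed.

Reject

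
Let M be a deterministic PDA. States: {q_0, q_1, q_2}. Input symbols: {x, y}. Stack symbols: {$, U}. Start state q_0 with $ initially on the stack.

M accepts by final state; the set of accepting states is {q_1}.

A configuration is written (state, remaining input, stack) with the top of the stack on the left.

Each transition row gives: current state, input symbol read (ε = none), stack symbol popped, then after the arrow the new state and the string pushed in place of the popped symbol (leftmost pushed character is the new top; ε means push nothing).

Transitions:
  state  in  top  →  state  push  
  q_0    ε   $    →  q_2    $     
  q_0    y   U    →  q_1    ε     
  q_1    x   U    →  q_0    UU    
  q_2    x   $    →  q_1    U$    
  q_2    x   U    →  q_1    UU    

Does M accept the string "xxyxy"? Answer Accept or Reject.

Accept

(q_0, xxyxy, $)
  ε-move, top $: go to q_2, push $ → (q_2, xxyxy, $)
  read x, top $: go to q_1, push U$ → (q_1, xyxy, U$)
  read x, top U: go to q_0, push UU → (q_0, yxy, UU$)
  read y, top U: go to q_1, push ε → (q_1, xy, U$)
  read x, top U: go to q_0, push UU → (q_0, y, UU$)
  read y, top U: go to q_1, push ε → (q_1, ε, U$)
All input consumed; state q_1 ∈ F.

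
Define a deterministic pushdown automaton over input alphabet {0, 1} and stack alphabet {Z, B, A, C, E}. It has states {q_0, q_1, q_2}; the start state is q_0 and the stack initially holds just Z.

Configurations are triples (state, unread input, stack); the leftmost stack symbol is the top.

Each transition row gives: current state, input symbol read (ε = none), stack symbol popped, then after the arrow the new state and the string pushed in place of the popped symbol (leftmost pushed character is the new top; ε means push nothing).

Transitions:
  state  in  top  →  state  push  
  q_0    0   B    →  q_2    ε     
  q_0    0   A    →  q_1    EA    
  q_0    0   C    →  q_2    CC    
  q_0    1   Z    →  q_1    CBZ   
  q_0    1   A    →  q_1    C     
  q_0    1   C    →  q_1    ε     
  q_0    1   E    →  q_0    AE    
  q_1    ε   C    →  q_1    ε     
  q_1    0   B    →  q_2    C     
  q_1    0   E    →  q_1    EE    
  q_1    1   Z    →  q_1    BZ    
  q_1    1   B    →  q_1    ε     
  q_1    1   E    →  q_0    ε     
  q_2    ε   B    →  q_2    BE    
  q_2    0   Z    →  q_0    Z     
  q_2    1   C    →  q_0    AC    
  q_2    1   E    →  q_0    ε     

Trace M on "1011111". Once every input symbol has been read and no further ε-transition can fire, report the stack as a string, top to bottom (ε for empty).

BZ

(q_0, 1011111, Z)
  read 1, top Z: go to q_1, push CBZ → (q_1, 011111, CBZ)
  ε-move, top C: go to q_1, push ε → (q_1, 011111, BZ)
  read 0, top B: go to q_2, push C → (q_2, 11111, CZ)
  read 1, top C: go to q_0, push AC → (q_0, 1111, ACZ)
  read 1, top A: go to q_1, push C → (q_1, 111, CCZ)
  ε-move, top C: go to q_1, push ε → (q_1, 111, CZ)
  ε-move, top C: go to q_1, push ε → (q_1, 111, Z)
  read 1, top Z: go to q_1, push BZ → (q_1, 11, BZ)
  read 1, top B: go to q_1, push ε → (q_1, 1, Z)
  read 1, top Z: go to q_1, push BZ → (q_1, ε, BZ)
All input consumed in state q_1 with stack BZ.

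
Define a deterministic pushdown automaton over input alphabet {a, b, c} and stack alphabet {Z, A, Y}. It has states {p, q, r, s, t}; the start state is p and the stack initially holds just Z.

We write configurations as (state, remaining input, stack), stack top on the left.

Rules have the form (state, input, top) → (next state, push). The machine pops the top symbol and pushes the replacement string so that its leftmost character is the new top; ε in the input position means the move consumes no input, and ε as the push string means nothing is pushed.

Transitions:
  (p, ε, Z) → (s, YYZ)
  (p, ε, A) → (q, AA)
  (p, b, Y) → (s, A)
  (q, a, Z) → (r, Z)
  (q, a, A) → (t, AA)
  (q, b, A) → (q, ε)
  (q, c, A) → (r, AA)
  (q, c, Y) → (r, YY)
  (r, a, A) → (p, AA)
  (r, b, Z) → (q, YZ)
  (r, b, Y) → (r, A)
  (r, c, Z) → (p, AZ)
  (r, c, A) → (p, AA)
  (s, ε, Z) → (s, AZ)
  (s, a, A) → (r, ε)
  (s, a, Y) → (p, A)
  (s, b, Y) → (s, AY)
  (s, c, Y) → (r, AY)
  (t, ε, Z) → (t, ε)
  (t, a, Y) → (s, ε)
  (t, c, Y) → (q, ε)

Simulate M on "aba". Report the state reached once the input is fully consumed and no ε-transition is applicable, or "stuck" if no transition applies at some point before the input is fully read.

t

(p, aba, Z)
  ε-move, top Z: go to s, push YYZ → (s, aba, YYZ)
  read a, top Y: go to p, push A → (p, ba, AYZ)
  ε-move, top A: go to q, push AA → (q, ba, AAYZ)
  read b, top A: go to q, push ε → (q, a, AYZ)
  read a, top A: go to t, push AA → (t, ε, AAYZ)
All input consumed; M is in state t.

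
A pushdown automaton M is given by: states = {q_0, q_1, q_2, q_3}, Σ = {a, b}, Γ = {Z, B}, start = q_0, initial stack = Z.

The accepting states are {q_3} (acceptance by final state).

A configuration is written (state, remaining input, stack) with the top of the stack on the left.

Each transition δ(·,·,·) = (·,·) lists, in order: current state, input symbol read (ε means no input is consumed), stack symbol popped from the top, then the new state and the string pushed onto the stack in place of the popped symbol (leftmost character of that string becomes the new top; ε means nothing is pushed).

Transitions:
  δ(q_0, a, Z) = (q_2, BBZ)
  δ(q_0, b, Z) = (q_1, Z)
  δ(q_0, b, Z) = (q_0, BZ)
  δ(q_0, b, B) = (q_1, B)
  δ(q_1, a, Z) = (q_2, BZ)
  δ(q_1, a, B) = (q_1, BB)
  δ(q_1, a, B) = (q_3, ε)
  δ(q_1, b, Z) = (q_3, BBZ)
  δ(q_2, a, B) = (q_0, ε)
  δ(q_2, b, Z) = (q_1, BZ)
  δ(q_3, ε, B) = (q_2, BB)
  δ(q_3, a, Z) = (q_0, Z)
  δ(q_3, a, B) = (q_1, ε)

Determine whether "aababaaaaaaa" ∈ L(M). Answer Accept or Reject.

No computation consumes all input and reaches a final state.

Reject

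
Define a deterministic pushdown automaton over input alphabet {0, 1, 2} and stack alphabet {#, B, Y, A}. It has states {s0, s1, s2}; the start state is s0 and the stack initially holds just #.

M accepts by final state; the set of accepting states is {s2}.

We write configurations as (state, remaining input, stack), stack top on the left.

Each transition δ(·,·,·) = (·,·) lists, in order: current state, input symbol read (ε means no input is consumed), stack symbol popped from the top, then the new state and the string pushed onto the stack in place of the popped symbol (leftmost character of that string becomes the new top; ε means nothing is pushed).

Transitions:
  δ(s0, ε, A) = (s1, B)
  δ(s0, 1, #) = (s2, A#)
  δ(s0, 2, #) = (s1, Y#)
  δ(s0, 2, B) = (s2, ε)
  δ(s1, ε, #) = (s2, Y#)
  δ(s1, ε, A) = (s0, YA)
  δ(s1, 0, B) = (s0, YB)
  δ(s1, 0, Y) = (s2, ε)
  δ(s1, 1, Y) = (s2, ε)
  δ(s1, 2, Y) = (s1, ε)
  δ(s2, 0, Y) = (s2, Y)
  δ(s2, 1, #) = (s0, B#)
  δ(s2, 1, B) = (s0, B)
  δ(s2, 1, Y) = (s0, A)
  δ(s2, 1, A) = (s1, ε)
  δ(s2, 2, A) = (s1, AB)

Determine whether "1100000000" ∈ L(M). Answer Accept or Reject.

(s0, 1100000000, #) ⊢ (s2, 100000000, A#) ⊢ (s1, 00000000, #) ⊢ (s2, 00000000, Y#) ⊢ (s2, 0000000, Y#) ⊢ (s2, 000000, Y#) ⊢ (s2, 00000, Y#) ⊢ (s2, 0000, Y#) ⊢ (s2, 000, Y#) ⊢ (s2, 00, Y#) ⊢ (s2, 0, Y#) ⊢ (s2, ε, Y#)
All input consumed; state s2 ∈ F.

Accept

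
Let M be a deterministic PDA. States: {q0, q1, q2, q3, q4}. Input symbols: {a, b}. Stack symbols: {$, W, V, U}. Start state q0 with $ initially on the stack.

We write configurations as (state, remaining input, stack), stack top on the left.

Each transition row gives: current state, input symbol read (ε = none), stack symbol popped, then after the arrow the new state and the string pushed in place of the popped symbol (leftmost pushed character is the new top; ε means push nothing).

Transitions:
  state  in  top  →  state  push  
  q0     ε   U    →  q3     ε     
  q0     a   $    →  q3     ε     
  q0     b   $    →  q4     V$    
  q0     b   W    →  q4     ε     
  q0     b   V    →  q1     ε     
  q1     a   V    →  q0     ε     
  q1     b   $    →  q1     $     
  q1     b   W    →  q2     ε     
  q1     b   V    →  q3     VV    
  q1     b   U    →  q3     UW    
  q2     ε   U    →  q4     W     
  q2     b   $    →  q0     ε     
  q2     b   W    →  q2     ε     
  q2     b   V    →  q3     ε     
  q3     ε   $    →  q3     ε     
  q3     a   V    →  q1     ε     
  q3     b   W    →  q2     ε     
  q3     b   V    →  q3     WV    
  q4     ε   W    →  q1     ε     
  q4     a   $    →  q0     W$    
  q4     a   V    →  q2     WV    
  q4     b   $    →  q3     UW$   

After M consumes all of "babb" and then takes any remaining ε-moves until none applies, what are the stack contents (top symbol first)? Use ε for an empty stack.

ε

(q0, babb, $)
  read b, top $: go to q4, push V$ → (q4, abb, V$)
  read a, top V: go to q2, push WV → (q2, bb, WV$)
  read b, top W: go to q2, push ε → (q2, b, V$)
  read b, top V: go to q3, push ε → (q3, ε, $)
  ε-move, top $: go to q3, push ε → (q3, ε, ε)
All input consumed in state q3 with stack ε.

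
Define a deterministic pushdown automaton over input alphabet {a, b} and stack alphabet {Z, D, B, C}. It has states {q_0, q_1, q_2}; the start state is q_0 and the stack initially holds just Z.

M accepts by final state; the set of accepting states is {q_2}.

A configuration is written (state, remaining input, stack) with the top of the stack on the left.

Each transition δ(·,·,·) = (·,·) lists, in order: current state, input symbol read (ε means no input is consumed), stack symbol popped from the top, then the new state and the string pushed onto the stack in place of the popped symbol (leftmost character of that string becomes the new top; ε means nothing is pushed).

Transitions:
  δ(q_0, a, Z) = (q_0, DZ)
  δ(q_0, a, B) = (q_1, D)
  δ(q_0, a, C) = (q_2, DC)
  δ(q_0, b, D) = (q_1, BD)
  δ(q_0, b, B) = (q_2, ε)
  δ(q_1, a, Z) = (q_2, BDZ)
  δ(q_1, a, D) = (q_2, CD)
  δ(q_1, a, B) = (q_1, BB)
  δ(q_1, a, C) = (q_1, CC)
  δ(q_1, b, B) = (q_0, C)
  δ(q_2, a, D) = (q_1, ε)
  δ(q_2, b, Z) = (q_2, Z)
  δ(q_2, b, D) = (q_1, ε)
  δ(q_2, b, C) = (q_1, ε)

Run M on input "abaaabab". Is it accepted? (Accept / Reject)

(q_0, abaaabab, Z)
  read a, top Z: go to q_0, push DZ → (q_0, baaabab, DZ)
  read b, top D: go to q_1, push BD → (q_1, aaabab, BDZ)
  read a, top B: go to q_1, push BB → (q_1, aabab, BBDZ)
  read a, top B: go to q_1, push BB → (q_1, abab, BBBDZ)
  read a, top B: go to q_1, push BB → (q_1, bab, BBBBDZ)
  read b, top B: go to q_0, push C → (q_0, ab, CBBBDZ)
  read a, top C: go to q_2, push DC → (q_2, b, DCBBBDZ)
  read b, top D: go to q_1, push ε → (q_1, ε, CBBBDZ)
All input consumed; state q_1 ∉ F and no further ε-move applies.

Reject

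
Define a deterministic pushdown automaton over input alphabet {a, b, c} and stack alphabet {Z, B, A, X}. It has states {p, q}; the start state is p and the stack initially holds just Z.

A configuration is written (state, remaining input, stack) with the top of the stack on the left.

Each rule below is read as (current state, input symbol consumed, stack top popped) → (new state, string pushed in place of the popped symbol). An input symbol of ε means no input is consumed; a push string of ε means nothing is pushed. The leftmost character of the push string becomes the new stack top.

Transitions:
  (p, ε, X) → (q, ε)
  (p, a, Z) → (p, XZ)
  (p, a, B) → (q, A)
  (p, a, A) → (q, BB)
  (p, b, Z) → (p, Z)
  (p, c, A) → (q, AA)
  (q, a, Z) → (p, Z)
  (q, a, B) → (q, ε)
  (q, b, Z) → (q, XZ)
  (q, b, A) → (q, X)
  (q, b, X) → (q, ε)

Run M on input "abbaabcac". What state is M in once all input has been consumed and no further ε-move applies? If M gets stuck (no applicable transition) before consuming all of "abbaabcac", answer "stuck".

stuck

(p, abbaabcac, Z)
  read a, top Z: go to p, push XZ → (p, bbaabcac, XZ)
  ε-move, top X: go to q, push ε → (q, bbaabcac, Z)
  read b, top Z: go to q, push XZ → (q, baabcac, XZ)
  read b, top X: go to q, push ε → (q, aabcac, Z)
  read a, top Z: go to p, push Z → (p, abcac, Z)
  read a, top Z: go to p, push XZ → (p, bcac, XZ)
  ε-move, top X: go to q, push ε → (q, bcac, Z)
  read b, top Z: go to q, push XZ → (q, cac, XZ)
No transition for (q, c, top X); M blocks with input cac remaining.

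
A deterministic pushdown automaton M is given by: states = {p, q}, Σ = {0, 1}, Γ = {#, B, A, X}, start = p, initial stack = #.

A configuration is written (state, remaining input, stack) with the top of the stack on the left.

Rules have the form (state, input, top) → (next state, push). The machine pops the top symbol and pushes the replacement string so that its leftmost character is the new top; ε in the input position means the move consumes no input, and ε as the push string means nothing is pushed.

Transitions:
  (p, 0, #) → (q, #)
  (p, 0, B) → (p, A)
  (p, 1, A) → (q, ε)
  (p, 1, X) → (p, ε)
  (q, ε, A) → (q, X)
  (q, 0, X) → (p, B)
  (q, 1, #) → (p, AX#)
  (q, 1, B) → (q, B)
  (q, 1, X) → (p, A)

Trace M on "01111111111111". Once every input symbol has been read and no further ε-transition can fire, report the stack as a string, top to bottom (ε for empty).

AX#

(p, 01111111111111, #) ⊢ (q, 1111111111111, #) ⊢ (p, 111111111111, AX#) ⊢ (q, 11111111111, X#) ⊢ (p, 1111111111, A#) ⊢ (q, 111111111, #) ⊢ (p, 11111111, AX#) ⊢ (q, 1111111, X#) ⊢ (p, 111111, A#) ⊢ (q, 11111, #) ⊢ (p, 1111, AX#) ⊢ (q, 111, X#) ⊢ (p, 11, A#) ⊢ (q, 1, #) ⊢ (p, ε, AX#)
All input consumed in state p with stack AX#.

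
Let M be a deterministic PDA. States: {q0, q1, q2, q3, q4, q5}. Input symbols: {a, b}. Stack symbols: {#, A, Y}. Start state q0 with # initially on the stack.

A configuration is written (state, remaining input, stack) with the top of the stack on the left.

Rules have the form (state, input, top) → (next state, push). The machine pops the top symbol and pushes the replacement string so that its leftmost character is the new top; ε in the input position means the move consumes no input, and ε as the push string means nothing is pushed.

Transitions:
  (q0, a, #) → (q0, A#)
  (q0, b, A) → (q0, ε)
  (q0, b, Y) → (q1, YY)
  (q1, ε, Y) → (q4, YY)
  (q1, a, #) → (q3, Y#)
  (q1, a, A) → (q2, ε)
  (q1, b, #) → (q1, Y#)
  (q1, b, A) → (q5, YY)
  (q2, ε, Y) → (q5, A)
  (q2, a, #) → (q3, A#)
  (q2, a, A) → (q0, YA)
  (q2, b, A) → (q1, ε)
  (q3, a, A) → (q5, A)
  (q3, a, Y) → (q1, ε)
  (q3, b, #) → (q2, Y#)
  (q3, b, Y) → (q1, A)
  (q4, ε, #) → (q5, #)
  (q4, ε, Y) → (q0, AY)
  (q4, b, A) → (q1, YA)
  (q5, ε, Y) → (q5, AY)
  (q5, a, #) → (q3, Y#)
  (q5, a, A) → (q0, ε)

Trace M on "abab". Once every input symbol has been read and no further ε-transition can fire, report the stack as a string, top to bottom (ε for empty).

(q0, abab, #)
  read a, top #: go to q0, push A# → (q0, bab, A#)
  read b, top A: go to q0, push ε → (q0, ab, #)
  read a, top #: go to q0, push A# → (q0, b, A#)
  read b, top A: go to q0, push ε → (q0, ε, #)
All input consumed in state q0 with stack #.

#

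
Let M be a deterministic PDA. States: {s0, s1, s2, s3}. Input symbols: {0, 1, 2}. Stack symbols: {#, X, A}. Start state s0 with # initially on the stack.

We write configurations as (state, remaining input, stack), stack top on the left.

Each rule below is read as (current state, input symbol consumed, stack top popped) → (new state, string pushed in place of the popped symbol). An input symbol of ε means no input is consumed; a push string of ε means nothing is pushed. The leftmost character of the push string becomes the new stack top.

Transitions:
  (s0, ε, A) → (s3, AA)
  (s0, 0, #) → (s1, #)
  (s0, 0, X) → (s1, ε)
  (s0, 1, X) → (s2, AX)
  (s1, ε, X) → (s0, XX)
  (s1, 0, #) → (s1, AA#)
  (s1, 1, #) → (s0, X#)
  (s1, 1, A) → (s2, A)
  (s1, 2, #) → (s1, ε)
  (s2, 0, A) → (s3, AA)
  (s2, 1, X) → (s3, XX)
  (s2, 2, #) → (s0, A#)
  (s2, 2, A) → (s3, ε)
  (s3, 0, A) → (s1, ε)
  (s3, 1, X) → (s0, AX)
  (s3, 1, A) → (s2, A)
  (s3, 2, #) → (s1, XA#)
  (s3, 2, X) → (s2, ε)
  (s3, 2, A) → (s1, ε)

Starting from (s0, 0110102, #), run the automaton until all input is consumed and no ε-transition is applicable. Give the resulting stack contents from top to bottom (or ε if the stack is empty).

(s0, 0110102, #)
  read 0, top #: go to s1, push # → (s1, 110102, #)
  read 1, top #: go to s0, push X# → (s0, 10102, X#)
  read 1, top X: go to s2, push AX → (s2, 0102, AX#)
  read 0, top A: go to s3, push AA → (s3, 102, AAX#)
  read 1, top A: go to s2, push A → (s2, 02, AAX#)
  read 0, top A: go to s3, push AA → (s3, 2, AAAX#)
  read 2, top A: go to s1, push ε → (s1, ε, AAX#)
All input consumed in state s1 with stack AAX#.

AAX#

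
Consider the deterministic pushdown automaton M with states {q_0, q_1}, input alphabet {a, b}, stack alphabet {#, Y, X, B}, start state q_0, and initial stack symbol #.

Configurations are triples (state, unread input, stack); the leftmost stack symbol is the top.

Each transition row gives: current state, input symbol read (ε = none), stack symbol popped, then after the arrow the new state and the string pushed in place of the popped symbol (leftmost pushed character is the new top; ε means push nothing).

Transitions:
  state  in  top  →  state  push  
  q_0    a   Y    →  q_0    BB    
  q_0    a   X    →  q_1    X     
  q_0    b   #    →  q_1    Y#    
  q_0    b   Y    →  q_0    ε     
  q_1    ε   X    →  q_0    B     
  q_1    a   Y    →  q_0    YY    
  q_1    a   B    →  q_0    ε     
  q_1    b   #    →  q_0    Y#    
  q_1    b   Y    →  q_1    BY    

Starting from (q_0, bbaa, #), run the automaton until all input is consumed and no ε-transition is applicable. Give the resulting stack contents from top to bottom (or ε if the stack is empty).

BB#

(q_0, bbaa, #) ⊢ (q_1, baa, Y#) ⊢ (q_1, aa, BY#) ⊢ (q_0, a, Y#) ⊢ (q_0, ε, BB#)
All input consumed in state q_0 with stack BB#.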